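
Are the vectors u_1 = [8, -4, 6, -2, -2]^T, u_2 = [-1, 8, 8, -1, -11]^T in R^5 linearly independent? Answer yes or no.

yes

Form the matrix with these vectors as rows and row reduce.
R2 ← R2 + (1/8)·R1: [0, 15/2, 35/4, -5/4, -45/4]
2 nonzero rows, so the 2 vectors span a space of dimension 2.
Since 2 = 2, the vectors are linearly independent.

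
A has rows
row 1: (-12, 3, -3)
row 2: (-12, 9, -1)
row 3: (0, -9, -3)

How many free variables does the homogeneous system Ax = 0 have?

Row reduce to echelon form.
R2 ← R2 − R1: [0, 6, 2]
R3 ← R3 + (3/2)·R2: [0, 0, 0]
2 nonzero rows, so rank(A) = 2.
A has 3 columns; by rank–nullity, nullity = 3 − 2 = 1.

1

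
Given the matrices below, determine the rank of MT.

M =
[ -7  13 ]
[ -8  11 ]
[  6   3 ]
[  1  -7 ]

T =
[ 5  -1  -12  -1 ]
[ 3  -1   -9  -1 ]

2

First compute MT:
[[  4,  -6, -33,  -6],
 [ -7,  -3,  -3,  -3],
 [ 39,  -9, -99,  -9],
 [-16,   6,  51,   6]]
Now row reduce the product.
R2 ← R2 + (7/4)·R1: [0, -27/2, -243/4, -27/2]
R3 ← R3 − (39/4)·R1: [0, 99/2, 891/4, 99/2]
R4 ← R4 + (4)·R1: [0, -18, -81, -18]
R3 ← R3 + (11/3)·R2: [0, 0, 0, 0]
R4 ← R4 − (4/3)·R2: [0, 0, 0, 0]
2 nonzero rows, so rank(MT) = 2.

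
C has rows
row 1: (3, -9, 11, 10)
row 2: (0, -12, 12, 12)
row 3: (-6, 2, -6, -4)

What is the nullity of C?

Row reduce to echelon form.
R3 ← R3 + (2)·R1: [0, -16, 16, 16]
R3 ← R3 − (4/3)·R2: [0, 0, 0, 0]
2 nonzero rows, so rank(C) = 2.
C has 4 columns; by rank–nullity, nullity = 4 − 2 = 2.

2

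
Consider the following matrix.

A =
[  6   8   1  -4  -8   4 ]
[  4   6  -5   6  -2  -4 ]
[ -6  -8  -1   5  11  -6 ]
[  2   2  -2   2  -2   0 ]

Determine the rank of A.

4

Row reduce to echelon form.
R2 ← R2 − (2/3)·R1: [0, 2/3, -17/3, 26/3, 10/3, -20/3]
R3 ← R3 + R1: [0, 0, 0, 1, 3, -2]
R4 ← R4 − (1/3)·R1: [0, -2/3, -7/3, 10/3, 2/3, -4/3]
R4 ← R4 + R2: [0, 0, -8, 12, 4, -8]
Swap R3 ↔ R4
Echelon form has 4 nonzero rows, so rank(A) = 4.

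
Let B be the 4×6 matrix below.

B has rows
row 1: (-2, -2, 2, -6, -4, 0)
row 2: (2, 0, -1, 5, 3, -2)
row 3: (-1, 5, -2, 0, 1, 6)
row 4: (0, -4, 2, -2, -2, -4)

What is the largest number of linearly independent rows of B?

2

Row reduce to echelon form.
R2 ← R2 + R1: [0, -2, 1, -1, -1, -2]
R3 ← R3 − (1/2)·R1: [0, 6, -3, 3, 3, 6]
R3 ← R3 + (3)·R2: [0, 0, 0, 0, 0, 0]
R4 ← R4 − (2)·R2: [0, 0, 0, 0, 0, 0]
Echelon form has 2 nonzero rows, so rank(B) = 2.
The rank gives the maximum number of linearly independent rows: 2.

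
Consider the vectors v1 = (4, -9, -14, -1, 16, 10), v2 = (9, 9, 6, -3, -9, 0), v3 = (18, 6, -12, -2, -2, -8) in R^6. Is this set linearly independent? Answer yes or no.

Form the matrix with these vectors as rows and row reduce.
R2 ← R2 − (9/4)·R1: [0, 117/4, 75/2, -3/4, -45, -45/2]
R3 ← R3 − (9/2)·R1: [0, 93/2, 51, 5/2, -74, -53]
R3 ← R3 − (62/39)·R2: [0, 0, -112/13, 48/13, -32/13, -224/13]
3 nonzero rows, so the 3 vectors span a space of dimension 3.
Since 3 = 3, the vectors are linearly independent.

yes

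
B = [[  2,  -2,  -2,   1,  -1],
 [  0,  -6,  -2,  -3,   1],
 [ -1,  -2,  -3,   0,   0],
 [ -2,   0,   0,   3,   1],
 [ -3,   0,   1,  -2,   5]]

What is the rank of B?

5

Row reduce to echelon form.
R3 ← R3 + (1/2)·R1: [0, -3, -4, 1/2, -1/2]
R4 ← R4 + R1: [0, -2, -2, 4, 0]
R5 ← R5 + (3/2)·R1: [0, -3, -2, -1/2, 7/2]
R3 ← R3 − (1/2)·R2: [0, 0, -3, 2, -1]
R4 ← R4 − (1/3)·R2: [0, 0, -4/3, 5, -1/3]
R5 ← R5 − (1/2)·R2: [0, 0, -1, 1, 3]
R4 ← R4 − (4/9)·R3: [0, 0, 0, 37/9, 1/9]
R5 ← R5 − (1/3)·R3: [0, 0, 0, 1/3, 10/3]
R5 ← R5 − (3/37)·R4: [0, 0, 0, 0, 123/37]
Echelon form has 5 nonzero rows, so rank(B) = 5.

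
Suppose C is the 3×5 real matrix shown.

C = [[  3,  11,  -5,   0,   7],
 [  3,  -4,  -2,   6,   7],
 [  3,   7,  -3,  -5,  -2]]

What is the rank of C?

3

Row reduce to echelon form.
R2 ← R2 − R1: [0, -15, 3, 6, 0]
R3 ← R3 − R1: [0, -4, 2, -5, -9]
R3 ← R3 − (4/15)·R2: [0, 0, 6/5, -33/5, -9]
Echelon form has 3 nonzero rows, so rank(C) = 3.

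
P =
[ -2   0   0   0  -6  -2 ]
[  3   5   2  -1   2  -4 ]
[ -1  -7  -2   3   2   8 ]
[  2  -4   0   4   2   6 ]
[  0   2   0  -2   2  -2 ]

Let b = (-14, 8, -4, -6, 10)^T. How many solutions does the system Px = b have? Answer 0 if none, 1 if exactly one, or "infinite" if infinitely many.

Row reduce the augmented matrix [P | b].
R2 ← R2 + (3/2)·R1: [0, 5, 2, -1, -7, -7, -13]
R3 ← R3 − (1/2)·R1: [0, -7, -2, 3, 5, 9, 3]
R4 ← R4 + R1: [0, -4, 0, 4, -4, 4, -20]
R3 ← R3 + (7/5)·R2: [0, 0, 4/5, 8/5, -24/5, -4/5, -76/5]
R4 ← R4 + (4/5)·R2: [0, 0, 8/5, 16/5, -48/5, -8/5, -152/5]
R5 ← R5 − (2/5)·R2: [0, 0, -4/5, -8/5, 24/5, 4/5, 76/5]
R4 ← R4 − (2)·R3: [0, 0, 0, 0, 0, 0, 0]
R5 ← R5 + R3: [0, 0, 0, 0, 0, 0, 0]
The echelon form has 3 nonzero rows, and every pivot lies in the first 6 columns, so rank(P) = rank([P|b]) = 3.
The system is consistent.
rank = 3 < 6 unknowns, so there are infinitely many solutions.

infinite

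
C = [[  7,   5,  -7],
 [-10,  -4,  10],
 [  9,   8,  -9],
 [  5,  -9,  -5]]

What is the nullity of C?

Row reduce to echelon form.
R2 ← R2 + (10/7)·R1: [0, 22/7, 0]
R3 ← R3 − (9/7)·R1: [0, 11/7, 0]
R4 ← R4 − (5/7)·R1: [0, -88/7, 0]
R3 ← R3 − (1/2)·R2: [0, 0, 0]
R4 ← R4 + (4)·R2: [0, 0, 0]
2 nonzero rows, so rank(C) = 2.
C has 3 columns; by rank–nullity, nullity = 3 − 2 = 1.

1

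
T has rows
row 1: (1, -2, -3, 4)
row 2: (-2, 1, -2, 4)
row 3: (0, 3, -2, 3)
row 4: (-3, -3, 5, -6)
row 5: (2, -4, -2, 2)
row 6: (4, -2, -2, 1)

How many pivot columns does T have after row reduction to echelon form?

3

Row reduce to echelon form.
R2 ← R2 + (2)·R1: [0, -3, -8, 12]
R4 ← R4 + (3)·R1: [0, -9, -4, 6]
R5 ← R5 − (2)·R1: [0, 0, 4, -6]
R6 ← R6 − (4)·R1: [0, 6, 10, -15]
R3 ← R3 + R2: [0, 0, -10, 15]
R4 ← R4 − (3)·R2: [0, 0, 20, -30]
R6 ← R6 + (2)·R2: [0, 0, -6, 9]
R4 ← R4 + (2)·R3: [0, 0, 0, 0]
R5 ← R5 + (2/5)·R3: [0, 0, 0, 0]
R6 ← R6 − (3/5)·R3: [0, 0, 0, 0]
Echelon form has 3 nonzero rows, so rank(T) = 3.
Each nonzero row contributes one pivot column: 3 pivot columns.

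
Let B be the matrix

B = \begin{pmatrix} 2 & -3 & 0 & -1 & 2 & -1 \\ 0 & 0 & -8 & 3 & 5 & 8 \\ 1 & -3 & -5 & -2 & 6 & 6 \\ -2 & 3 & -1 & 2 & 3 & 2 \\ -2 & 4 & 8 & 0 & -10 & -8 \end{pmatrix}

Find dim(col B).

Row reduce to echelon form.
R3 ← R3 − (1/2)·R1: [0, -3/2, -5, -3/2, 5, 13/2]
R4 ← R4 + R1: [0, 0, -1, 1, 5, 1]
R5 ← R5 + R1: [0, 1, 8, -1, -8, -9]
Swap R2 ↔ R3
R5 ← R5 + (2/3)·R2: [0, 0, 14/3, -2, -14/3, -14/3]
R4 ← R4 − (1/8)·R3: [0, 0, 0, 5/8, 35/8, 0]
R5 ← R5 + (7/12)·R3: [0, 0, 0, -1/4, -7/4, 0]
R5 ← R5 + (2/5)·R4: [0, 0, 0, 0, 0, 0]
Echelon form has 4 nonzero rows, so rank(B) = 4.
The column space has dimension equal to the rank: 4.

4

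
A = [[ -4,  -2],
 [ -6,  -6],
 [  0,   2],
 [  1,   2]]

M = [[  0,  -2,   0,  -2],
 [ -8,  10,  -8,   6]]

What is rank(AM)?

2

First compute AM:
[[ 16, -12,  16,  -4],
 [ 48, -48,  48, -24],
 [-16,  20, -16,  12],
 [-16,  18, -16,  10]]
Now row reduce the product.
R2 ← R2 − (3)·R1: [0, -12, 0, -12]
R3 ← R3 + R1: [0, 8, 0, 8]
R4 ← R4 + R1: [0, 6, 0, 6]
R3 ← R3 + (2/3)·R2: [0, 0, 0, 0]
R4 ← R4 + (1/2)·R2: [0, 0, 0, 0]
2 nonzero rows, so rank(AM) = 2.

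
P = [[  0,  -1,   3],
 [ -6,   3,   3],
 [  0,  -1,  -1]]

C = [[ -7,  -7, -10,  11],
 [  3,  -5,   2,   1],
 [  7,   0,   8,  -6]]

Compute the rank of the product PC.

First compute PC:
[[ 18,   5,  22, -19],
 [ 72,  27,  90, -81],
 [-10,   5, -10,   5]]
Now row reduce the product.
R2 ← R2 − (4)·R1: [0, 7, 2, -5]
R3 ← R3 + (5/9)·R1: [0, 70/9, 20/9, -50/9]
R3 ← R3 − (10/9)·R2: [0, 0, 0, 0]
2 nonzero rows, so rank(PC) = 2.

2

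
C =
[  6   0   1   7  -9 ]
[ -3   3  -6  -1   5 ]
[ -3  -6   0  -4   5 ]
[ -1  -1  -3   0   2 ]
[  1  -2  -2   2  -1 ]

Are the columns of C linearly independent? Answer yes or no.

no

Row reduce C to echelon form.
R2 ← R2 + (1/2)·R1: [0, 3, -11/2, 5/2, 1/2]
R3 ← R3 + (1/2)·R1: [0, -6, 1/2, -1/2, 1/2]
R4 ← R4 + (1/6)·R1: [0, -1, -17/6, 7/6, 1/2]
R5 ← R5 − (1/6)·R1: [0, -2, -13/6, 5/6, 1/2]
R3 ← R3 + (2)·R2: [0, 0, -21/2, 9/2, 3/2]
R4 ← R4 + (1/3)·R2: [0, 0, -14/3, 2, 2/3]
R5 ← R5 + (2/3)·R2: [0, 0, -35/6, 5/2, 5/6]
R4 ← R4 − (4/9)·R3: [0, 0, 0, 0, 0]
R5 ← R5 − (5/9)·R3: [0, 0, 0, 0, 0]
3 pivots among 5 columns.
Only 3 < 5 pivot columns, so the columns are linearly dependent.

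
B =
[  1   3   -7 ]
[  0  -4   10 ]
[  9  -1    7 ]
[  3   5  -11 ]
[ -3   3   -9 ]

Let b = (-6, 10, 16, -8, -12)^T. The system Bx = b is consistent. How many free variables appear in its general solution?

Row reduce the augmented matrix [B | b].
R3 ← R3 − (9)·R1: [0, -28, 70, 70]
R4 ← R4 − (3)·R1: [0, -4, 10, 10]
R5 ← R5 + (3)·R1: [0, 12, -30, -30]
R3 ← R3 − (7)·R2: [0, 0, 0, 0]
R4 ← R4 − R2: [0, 0, 0, 0]
R5 ← R5 + (3)·R2: [0, 0, 0, 0]
The echelon form has 2 nonzero rows, and every pivot lies in the first 3 columns, so rank(B) = rank([B|b]) = 2.
The system is consistent.
Free variables = (unknowns) − (rank) = 3 − 2 = 1.

1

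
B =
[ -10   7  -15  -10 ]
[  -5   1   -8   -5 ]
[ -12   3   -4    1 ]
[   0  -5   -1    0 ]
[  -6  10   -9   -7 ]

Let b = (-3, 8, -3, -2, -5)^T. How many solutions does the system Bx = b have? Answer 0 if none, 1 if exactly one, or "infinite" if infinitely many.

0

Row reduce the augmented matrix [B | b].
R2 ← R2 − (1/2)·R1: [0, -5/2, -1/2, 0, 19/2]
R3 ← R3 − (6/5)·R1: [0, -27/5, 14, 13, 3/5]
R5 ← R5 − (3/5)·R1: [0, 29/5, 0, -1, -16/5]
R3 ← R3 − (54/25)·R2: [0, 0, 377/25, 13, -498/25]
R4 ← R4 − (2)·R2: [0, 0, 0, 0, -21]
R5 ← R5 + (58/25)·R2: [0, 0, -29/25, -1, 471/25]
R5 ← R5 + (1/13)·R3: [0, 0, 0, 0, 225/13]
R5 ← R5 + (75/91)·R4: [0, 0, 0, 0, 0]
The echelon form has 4 nonzero rows; the last pivot sits in the augmented column, so rank(B) = 3 but rank([B|b]) = 4.
Since the ranks differ, the system is inconsistent.
It has no solutions.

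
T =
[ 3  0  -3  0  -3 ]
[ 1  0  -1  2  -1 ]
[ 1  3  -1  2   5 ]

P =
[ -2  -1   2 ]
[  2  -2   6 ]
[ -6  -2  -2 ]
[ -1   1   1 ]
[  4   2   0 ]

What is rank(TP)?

3

First compute TP:
[[  0,  -3,  12],
 [ -2,   1,   6],
 [ 28,   7,  24]]
Now row reduce the product.
Swap R1 ↔ R2
R3 ← R3 + (14)·R1: [0, 21, 108]
R3 ← R3 + (7)·R2: [0, 0, 192]
3 nonzero rows, so rank(TP) = 3.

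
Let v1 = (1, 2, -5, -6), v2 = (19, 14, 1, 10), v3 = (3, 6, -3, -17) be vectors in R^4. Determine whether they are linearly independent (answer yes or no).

Form the matrix with these vectors as rows and row reduce.
R2 ← R2 − (19)·R1: [0, -24, 96, 124]
R3 ← R3 − (3)·R1: [0, 0, 12, 1]
3 nonzero rows, so the 3 vectors span a space of dimension 3.
Since 3 = 3, the vectors are linearly independent.

yes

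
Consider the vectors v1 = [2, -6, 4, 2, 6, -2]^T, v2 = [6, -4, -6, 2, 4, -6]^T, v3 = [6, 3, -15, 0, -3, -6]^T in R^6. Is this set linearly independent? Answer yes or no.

Form the matrix with these vectors as rows and row reduce.
R2 ← R2 − (3)·R1: [0, 14, -18, -4, -14, 0]
R3 ← R3 − (3)·R1: [0, 21, -27, -6, -21, 0]
R3 ← R3 − (3/2)·R2: [0, 0, 0, 0, 0, 0]
2 nonzero rows, so the 3 vectors span a space of dimension 2.
Since 2 < 3, the vectors are linearly dependent.

no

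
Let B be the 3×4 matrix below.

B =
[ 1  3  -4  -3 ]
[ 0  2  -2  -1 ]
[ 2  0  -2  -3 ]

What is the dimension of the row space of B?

Row reduce to echelon form.
R3 ← R3 − (2)·R1: [0, -6, 6, 3]
R3 ← R3 + (3)·R2: [0, 0, 0, 0]
Echelon form has 2 nonzero rows, so rank(B) = 2.
The row space has dimension equal to the rank: 2.

2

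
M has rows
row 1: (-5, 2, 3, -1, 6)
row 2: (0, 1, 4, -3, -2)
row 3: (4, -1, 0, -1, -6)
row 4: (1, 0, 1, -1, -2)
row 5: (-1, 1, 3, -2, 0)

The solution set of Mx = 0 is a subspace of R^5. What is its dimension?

3

Row reduce to echelon form.
R3 ← R3 + (4/5)·R1: [0, 3/5, 12/5, -9/5, -6/5]
R4 ← R4 + (1/5)·R1: [0, 2/5, 8/5, -6/5, -4/5]
R5 ← R5 − (1/5)·R1: [0, 3/5, 12/5, -9/5, -6/5]
R3 ← R3 − (3/5)·R2: [0, 0, 0, 0, 0]
R4 ← R4 − (2/5)·R2: [0, 0, 0, 0, 0]
R5 ← R5 − (3/5)·R2: [0, 0, 0, 0, 0]
2 nonzero rows, so rank(M) = 2.
M has 5 columns; by rank–nullity, nullity = 5 − 2 = 3.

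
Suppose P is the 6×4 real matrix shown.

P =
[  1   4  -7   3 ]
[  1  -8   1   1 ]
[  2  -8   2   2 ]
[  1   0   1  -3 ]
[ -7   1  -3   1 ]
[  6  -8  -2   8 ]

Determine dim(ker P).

Row reduce to echelon form.
R2 ← R2 − R1: [0, -12, 8, -2]
R3 ← R3 − (2)·R1: [0, -16, 16, -4]
R4 ← R4 − R1: [0, -4, 8, -6]
R5 ← R5 + (7)·R1: [0, 29, -52, 22]
R6 ← R6 − (6)·R1: [0, -32, 40, -10]
R3 ← R3 − (4/3)·R2: [0, 0, 16/3, -4/3]
R4 ← R4 − (1/3)·R2: [0, 0, 16/3, -16/3]
R5 ← R5 + (29/12)·R2: [0, 0, -98/3, 103/6]
R6 ← R6 − (8/3)·R2: [0, 0, 56/3, -14/3]
R4 ← R4 − R3: [0, 0, 0, -4]
R5 ← R5 + (49/8)·R3: [0, 0, 0, 9]
R6 ← R6 − (7/2)·R3: [0, 0, 0, 0]
R5 ← R5 + (9/4)·R4: [0, 0, 0, 0]
4 nonzero rows, so rank(P) = 4.
P has 4 columns; by rank–nullity, nullity = 4 − 4 = 0.

0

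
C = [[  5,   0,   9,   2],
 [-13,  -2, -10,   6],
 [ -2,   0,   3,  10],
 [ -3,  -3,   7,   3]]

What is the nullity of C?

Row reduce to echelon form.
R2 ← R2 + (13/5)·R1: [0, -2, 67/5, 56/5]
R3 ← R3 + (2/5)·R1: [0, 0, 33/5, 54/5]
R4 ← R4 + (3/5)·R1: [0, -3, 62/5, 21/5]
R4 ← R4 − (3/2)·R2: [0, 0, -77/10, -63/5]
R4 ← R4 + (7/6)·R3: [0, 0, 0, 0]
3 nonzero rows, so rank(C) = 3.
C has 4 columns; by rank–nullity, nullity = 4 − 3 = 1.

1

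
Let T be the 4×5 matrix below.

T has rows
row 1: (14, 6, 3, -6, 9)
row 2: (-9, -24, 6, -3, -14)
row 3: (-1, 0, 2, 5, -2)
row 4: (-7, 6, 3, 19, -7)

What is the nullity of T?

1

Row reduce to echelon form.
R2 ← R2 + (9/14)·R1: [0, -141/7, 111/14, -48/7, -115/14]
R3 ← R3 + (1/14)·R1: [0, 3/7, 31/14, 32/7, -19/14]
R4 ← R4 + (1/2)·R1: [0, 9, 9/2, 16, -5/2]
R3 ← R3 + (1/47)·R2: [0, 0, 112/47, 208/47, -72/47]
R4 ← R4 + (21/47)·R2: [0, 0, 378/47, 608/47, -290/47]
R4 ← R4 − (27/8)·R3: [0, 0, 0, -2, -1]
4 nonzero rows, so rank(T) = 4.
T has 5 columns; by rank–nullity, nullity = 5 − 4 = 1.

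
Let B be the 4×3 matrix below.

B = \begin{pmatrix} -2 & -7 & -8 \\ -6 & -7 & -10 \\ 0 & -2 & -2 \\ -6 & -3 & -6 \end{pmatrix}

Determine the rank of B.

Row reduce to echelon form.
R2 ← R2 − (3)·R1: [0, 14, 14]
R4 ← R4 − (3)·R1: [0, 18, 18]
R3 ← R3 + (1/7)·R2: [0, 0, 0]
R4 ← R4 − (9/7)·R2: [0, 0, 0]
Echelon form has 2 nonzero rows, so rank(B) = 2.

2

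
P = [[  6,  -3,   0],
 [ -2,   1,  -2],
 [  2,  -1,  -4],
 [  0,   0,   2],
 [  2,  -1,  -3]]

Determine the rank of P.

Row reduce to echelon form.
R2 ← R2 + (1/3)·R1: [0, 0, -2]
R3 ← R3 − (1/3)·R1: [0, 0, -4]
R5 ← R5 − (1/3)·R1: [0, 0, -3]
R3 ← R3 − (2)·R2: [0, 0, 0]
R4 ← R4 + R2: [0, 0, 0]
R5 ← R5 − (3/2)·R2: [0, 0, 0]
Echelon form has 2 nonzero rows, so rank(P) = 2.

2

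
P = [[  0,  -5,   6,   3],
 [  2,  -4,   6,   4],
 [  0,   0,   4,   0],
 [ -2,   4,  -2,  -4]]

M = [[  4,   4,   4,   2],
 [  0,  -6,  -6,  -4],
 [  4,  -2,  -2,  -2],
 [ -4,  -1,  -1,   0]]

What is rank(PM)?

2

First compute PM:
[[ 12,  15,  15,   8],
 [ 16,  16,  16,   8],
 [ 16,  -8,  -8,  -8],
 [  0, -24, -24, -16]]
Now row reduce the product.
R2 ← R2 − (4/3)·R1: [0, -4, -4, -8/3]
R3 ← R3 − (4/3)·R1: [0, -28, -28, -56/3]
R3 ← R3 − (7)·R2: [0, 0, 0, 0]
R4 ← R4 − (6)·R2: [0, 0, 0, 0]
2 nonzero rows, so rank(PM) = 2.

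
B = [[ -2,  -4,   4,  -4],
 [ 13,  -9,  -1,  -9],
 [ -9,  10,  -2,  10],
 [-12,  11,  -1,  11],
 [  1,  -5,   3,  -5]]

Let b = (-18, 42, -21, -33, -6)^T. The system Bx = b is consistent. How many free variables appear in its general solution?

Row reduce the augmented matrix [B | b].
R2 ← R2 + (13/2)·R1: [0, -35, 25, -35, -75]
R3 ← R3 − (9/2)·R1: [0, 28, -20, 28, 60]
R4 ← R4 − (6)·R1: [0, 35, -25, 35, 75]
R5 ← R5 + (1/2)·R1: [0, -7, 5, -7, -15]
R3 ← R3 + (4/5)·R2: [0, 0, 0, 0, 0]
R4 ← R4 + R2: [0, 0, 0, 0, 0]
R5 ← R5 − (1/5)·R2: [0, 0, 0, 0, 0]
The echelon form has 2 nonzero rows, and every pivot lies in the first 4 columns, so rank(B) = rank([B|b]) = 2.
The system is consistent.
Free variables = (unknowns) − (rank) = 4 − 2 = 2.

2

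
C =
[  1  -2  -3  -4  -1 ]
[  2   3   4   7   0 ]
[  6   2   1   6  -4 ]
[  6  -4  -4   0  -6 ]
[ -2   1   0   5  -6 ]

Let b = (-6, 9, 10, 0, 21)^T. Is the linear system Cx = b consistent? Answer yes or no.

Row reduce the augmented matrix [C | b].
R2 ← R2 − (2)·R1: [0, 7, 10, 15, 2, 21]
R3 ← R3 − (6)·R1: [0, 14, 19, 30, 2, 46]
R4 ← R4 − (6)·R1: [0, 8, 14, 24, 0, 36]
R5 ← R5 + (2)·R1: [0, -3, -6, -3, -8, 9]
R3 ← R3 − (2)·R2: [0, 0, -1, 0, -2, 4]
R4 ← R4 − (8/7)·R2: [0, 0, 18/7, 48/7, -16/7, 12]
R5 ← R5 + (3/7)·R2: [0, 0, -12/7, 24/7, -50/7, 18]
R4 ← R4 + (18/7)·R3: [0, 0, 0, 48/7, -52/7, 156/7]
R5 ← R5 − (12/7)·R3: [0, 0, 0, 24/7, -26/7, 78/7]
R5 ← R5 − (1/2)·R4: [0, 0, 0, 0, 0, 0]
The echelon form has 4 nonzero rows, and every pivot lies in the first 5 columns, so rank(C) = rank([C|b]) = 4.
The system is consistent.

yes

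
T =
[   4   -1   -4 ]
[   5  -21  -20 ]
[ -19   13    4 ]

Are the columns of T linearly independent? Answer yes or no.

yes

Row reduce T to echelon form.
R2 ← R2 − (5/4)·R1: [0, -79/4, -15]
R3 ← R3 + (19/4)·R1: [0, 33/4, -15]
R3 ← R3 + (33/79)·R2: [0, 0, -1680/79]
3 pivots among 3 columns.
Every column is a pivot column, so the columns are linearly independent.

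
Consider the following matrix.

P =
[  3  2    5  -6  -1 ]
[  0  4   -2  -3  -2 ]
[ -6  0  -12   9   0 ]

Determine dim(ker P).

Row reduce to echelon form.
R3 ← R3 + (2)·R1: [0, 4, -2, -3, -2]
R3 ← R3 − R2: [0, 0, 0, 0, 0]
2 nonzero rows, so rank(P) = 2.
P has 5 columns; by rank–nullity, nullity = 5 − 2 = 3.

3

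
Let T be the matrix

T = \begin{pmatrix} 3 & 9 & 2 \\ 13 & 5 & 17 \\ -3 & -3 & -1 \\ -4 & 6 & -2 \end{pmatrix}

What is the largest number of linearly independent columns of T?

Row reduce to echelon form.
R2 ← R2 − (13/3)·R1: [0, -34, 25/3]
R3 ← R3 + R1: [0, 6, 1]
R4 ← R4 + (4/3)·R1: [0, 18, 2/3]
R3 ← R3 + (3/17)·R2: [0, 0, 42/17]
R4 ← R4 + (9/17)·R2: [0, 0, 259/51]
R4 ← R4 − (37/18)·R3: [0, 0, 0]
Echelon form has 3 nonzero rows, so rank(T) = 3.
The rank gives the maximum number of linearly independent columns: 3.

3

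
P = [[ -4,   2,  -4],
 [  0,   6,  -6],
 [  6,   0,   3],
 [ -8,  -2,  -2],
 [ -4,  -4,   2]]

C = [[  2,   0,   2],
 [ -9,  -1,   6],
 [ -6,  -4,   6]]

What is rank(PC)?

First compute PC:
[[ -2,  14, -20],
 [-18,  18,   0],
 [ -6, -12,  30],
 [ 14,  10, -40],
 [ 16,  -4, -20]]
Now row reduce the product.
R2 ← R2 − (9)·R1: [0, -108, 180]
R3 ← R3 − (3)·R1: [0, -54, 90]
R4 ← R4 + (7)·R1: [0, 108, -180]
R5 ← R5 + (8)·R1: [0, 108, -180]
R3 ← R3 − (1/2)·R2: [0, 0, 0]
R4 ← R4 + R2: [0, 0, 0]
R5 ← R5 + R2: [0, 0, 0]
2 nonzero rows, so rank(PC) = 2.

2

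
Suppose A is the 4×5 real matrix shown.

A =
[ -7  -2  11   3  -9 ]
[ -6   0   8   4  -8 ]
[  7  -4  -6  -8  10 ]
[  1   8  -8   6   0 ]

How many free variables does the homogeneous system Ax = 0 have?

3

Row reduce to echelon form.
R2 ← R2 − (6/7)·R1: [0, 12/7, -10/7, 10/7, -2/7]
R3 ← R3 + R1: [0, -6, 5, -5, 1]
R4 ← R4 + (1/7)·R1: [0, 54/7, -45/7, 45/7, -9/7]
R3 ← R3 + (7/2)·R2: [0, 0, 0, 0, 0]
R4 ← R4 − (9/2)·R2: [0, 0, 0, 0, 0]
2 nonzero rows, so rank(A) = 2.
A has 5 columns; by rank–nullity, nullity = 5 − 2 = 3.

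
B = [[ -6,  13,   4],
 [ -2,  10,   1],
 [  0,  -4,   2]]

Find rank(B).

3

Row reduce to echelon form.
R2 ← R2 − (1/3)·R1: [0, 17/3, -1/3]
R3 ← R3 + (12/17)·R2: [0, 0, 30/17]
Echelon form has 3 nonzero rows, so rank(B) = 3.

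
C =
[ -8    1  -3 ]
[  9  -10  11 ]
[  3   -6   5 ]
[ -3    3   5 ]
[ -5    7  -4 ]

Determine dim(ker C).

Row reduce to echelon form.
R2 ← R2 + (9/8)·R1: [0, -71/8, 61/8]
R3 ← R3 + (3/8)·R1: [0, -45/8, 31/8]
R4 ← R4 − (3/8)·R1: [0, 21/8, 49/8]
R5 ← R5 − (5/8)·R1: [0, 51/8, -17/8]
R3 ← R3 − (45/71)·R2: [0, 0, -68/71]
R4 ← R4 + (21/71)·R2: [0, 0, 595/71]
R5 ← R5 + (51/71)·R2: [0, 0, 238/71]
R4 ← R4 + (35/4)·R3: [0, 0, 0]
R5 ← R5 + (7/2)·R3: [0, 0, 0]
3 nonzero rows, so rank(C) = 3.
C has 3 columns; by rank–nullity, nullity = 3 − 3 = 0.

0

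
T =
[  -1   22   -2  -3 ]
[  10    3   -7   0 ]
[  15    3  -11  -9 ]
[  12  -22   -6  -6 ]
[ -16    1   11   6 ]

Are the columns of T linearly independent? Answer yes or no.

Row reduce T to echelon form.
R2 ← R2 + (10)·R1: [0, 223, -27, -30]
R3 ← R3 + (15)·R1: [0, 333, -41, -54]
R4 ← R4 + (12)·R1: [0, 242, -30, -42]
R5 ← R5 − (16)·R1: [0, -351, 43, 54]
R3 ← R3 − (333/223)·R2: [0, 0, -152/223, -2052/223]
R4 ← R4 − (242/223)·R2: [0, 0, -156/223, -2106/223]
R5 ← R5 + (351/223)·R2: [0, 0, 112/223, 1512/223]
R4 ← R4 − (39/38)·R3: [0, 0, 0, 0]
R5 ← R5 + (14/19)·R3: [0, 0, 0, 0]
3 pivots among 4 columns.
Only 3 < 4 pivot columns, so the columns are linearly dependent.

no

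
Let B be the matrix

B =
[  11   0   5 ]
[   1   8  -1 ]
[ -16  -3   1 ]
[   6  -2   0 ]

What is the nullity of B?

0

Row reduce to echelon form.
R2 ← R2 − (1/11)·R1: [0, 8, -16/11]
R3 ← R3 + (16/11)·R1: [0, -3, 91/11]
R4 ← R4 − (6/11)·R1: [0, -2, -30/11]
R3 ← R3 + (3/8)·R2: [0, 0, 85/11]
R4 ← R4 + (1/4)·R2: [0, 0, -34/11]
R4 ← R4 + (2/5)·R3: [0, 0, 0]
3 nonzero rows, so rank(B) = 3.
B has 3 columns; by rank–nullity, nullity = 3 − 3 = 0.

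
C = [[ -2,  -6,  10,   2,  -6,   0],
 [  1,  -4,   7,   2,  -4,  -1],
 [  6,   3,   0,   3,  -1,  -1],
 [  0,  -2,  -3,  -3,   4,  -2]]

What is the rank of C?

3

Row reduce to echelon form.
R2 ← R2 + (1/2)·R1: [0, -7, 12, 3, -7, -1]
R3 ← R3 + (3)·R1: [0, -15, 30, 9, -19, -1]
R3 ← R3 − (15/7)·R2: [0, 0, 30/7, 18/7, -4, 8/7]
R4 ← R4 − (2/7)·R2: [0, 0, -45/7, -27/7, 6, -12/7]
R4 ← R4 + (3/2)·R3: [0, 0, 0, 0, 0, 0]
Echelon form has 3 nonzero rows, so rank(C) = 3.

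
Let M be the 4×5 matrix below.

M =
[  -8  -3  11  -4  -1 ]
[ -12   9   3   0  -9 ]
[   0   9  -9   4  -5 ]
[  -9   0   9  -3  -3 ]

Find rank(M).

2

Row reduce to echelon form.
R2 ← R2 − (3/2)·R1: [0, 27/2, -27/2, 6, -15/2]
R4 ← R4 − (9/8)·R1: [0, 27/8, -27/8, 3/2, -15/8]
R3 ← R3 − (2/3)·R2: [0, 0, 0, 0, 0]
R4 ← R4 − (1/4)·R2: [0, 0, 0, 0, 0]
Echelon form has 2 nonzero rows, so rank(M) = 2.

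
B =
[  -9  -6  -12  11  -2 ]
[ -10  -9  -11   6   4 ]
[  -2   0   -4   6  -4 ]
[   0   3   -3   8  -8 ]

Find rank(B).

2

Row reduce to echelon form.
R2 ← R2 − (10/9)·R1: [0, -7/3, 7/3, -56/9, 56/9]
R3 ← R3 − (2/9)·R1: [0, 4/3, -4/3, 32/9, -32/9]
R3 ← R3 + (4/7)·R2: [0, 0, 0, 0, 0]
R4 ← R4 + (9/7)·R2: [0, 0, 0, 0, 0]
Echelon form has 2 nonzero rows, so rank(B) = 2.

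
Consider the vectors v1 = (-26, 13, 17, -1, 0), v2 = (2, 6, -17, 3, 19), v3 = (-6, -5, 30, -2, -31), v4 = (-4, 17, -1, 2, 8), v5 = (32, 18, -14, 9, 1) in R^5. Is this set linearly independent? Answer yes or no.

Form the matrix with these vectors as rows and row reduce.
R2 ← R2 + (1/13)·R1: [0, 7, -204/13, 38/13, 19]
R3 ← R3 − (3/13)·R1: [0, -8, 339/13, -23/13, -31]
R4 ← R4 − (2/13)·R1: [0, 15, -47/13, 28/13, 8]
R5 ← R5 + (16/13)·R1: [0, 34, 90/13, 101/13, 1]
R3 ← R3 + (8/7)·R2: [0, 0, 57/7, 11/7, -65/7]
R4 ← R4 − (15/7)·R2: [0, 0, 2731/91, -374/91, -229/7]
R5 ← R5 − (34/7)·R2: [0, 0, 582/7, -45/7, -639/7]
R4 ← R4 − (2731/741)·R3: [0, 0, 0, -7337/741, 86/57]
R5 ← R5 − (194/19)·R3: [0, 0, 0, -427/19, 67/19]
R5 ← R5 − (16653/7337)·R4: [0, 0, 0, 0, 747/7337]
5 nonzero rows, so the 5 vectors span a space of dimension 5.
Since 5 = 5, the vectors are linearly independent.

yes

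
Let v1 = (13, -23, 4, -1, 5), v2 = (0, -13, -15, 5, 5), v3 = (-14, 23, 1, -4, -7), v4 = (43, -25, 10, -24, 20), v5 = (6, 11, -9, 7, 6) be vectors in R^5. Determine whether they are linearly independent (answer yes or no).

Form the matrix with these vectors as rows and row reduce.
R3 ← R3 + (14/13)·R1: [0, -23/13, 69/13, -66/13, -21/13]
R4 ← R4 − (43/13)·R1: [0, 664/13, -42/13, -269/13, 45/13]
R5 ← R5 − (6/13)·R1: [0, 281/13, -141/13, 97/13, 48/13]
R3 ← R3 − (23/169)·R2: [0, 0, 1242/169, -973/169, -388/169]
R4 ← R4 + (664/169)·R2: [0, 0, -10506/169, -177/169, 3905/169]
R5 ← R5 + (281/169)·R2: [0, 0, -6048/169, 2666/169, 2029/169]
R4 ← R4 + (1751/207)·R3: [0, 0, 0, -10298/207, 763/207]
R5 ← R5 + (112/23)·R3: [0, 0, 0, -282/23, 19/23]
R5 ← R5 − (1269/5149)·R4: [0, 0, 0, 0, -424/5149]
5 nonzero rows, so the 5 vectors span a space of dimension 5.
Since 5 = 5, the vectors are linearly independent.

yes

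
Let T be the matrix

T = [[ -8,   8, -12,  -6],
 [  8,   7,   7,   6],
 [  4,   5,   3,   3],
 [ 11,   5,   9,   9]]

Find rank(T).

3

Row reduce to echelon form.
R2 ← R2 + R1: [0, 15, -5, 0]
R3 ← R3 + (1/2)·R1: [0, 9, -3, 0]
R4 ← R4 + (11/8)·R1: [0, 16, -15/2, 3/4]
R3 ← R3 − (3/5)·R2: [0, 0, 0, 0]
R4 ← R4 − (16/15)·R2: [0, 0, -13/6, 3/4]
Swap R3 ↔ R4
Echelon form has 3 nonzero rows, so rank(T) = 3.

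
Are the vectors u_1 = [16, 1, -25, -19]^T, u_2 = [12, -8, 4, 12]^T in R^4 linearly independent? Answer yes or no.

yes

Form the matrix with these vectors as rows and row reduce.
R2 ← R2 − (3/4)·R1: [0, -35/4, 91/4, 105/4]
2 nonzero rows, so the 2 vectors span a space of dimension 2.
Since 2 = 2, the vectors are linearly independent.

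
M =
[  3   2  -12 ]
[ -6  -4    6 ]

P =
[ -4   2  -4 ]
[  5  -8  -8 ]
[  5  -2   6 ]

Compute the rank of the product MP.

2

First compute MP:
[[-62,  14, -100],
 [ 34,   8,  92]]
Now row reduce the product.
R2 ← R2 + (17/31)·R1: [0, 486/31, 1152/31]
2 nonzero rows, so rank(MP) = 2.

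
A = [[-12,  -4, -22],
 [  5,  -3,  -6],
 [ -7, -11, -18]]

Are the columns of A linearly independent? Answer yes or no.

yes

Row reduce A to echelon form.
R2 ← R2 + (5/12)·R1: [0, -14/3, -91/6]
R3 ← R3 − (7/12)·R1: [0, -26/3, -31/6]
R3 ← R3 − (13/7)·R2: [0, 0, 23]
3 pivots among 3 columns.
Every column is a pivot column, so the columns are linearly independent.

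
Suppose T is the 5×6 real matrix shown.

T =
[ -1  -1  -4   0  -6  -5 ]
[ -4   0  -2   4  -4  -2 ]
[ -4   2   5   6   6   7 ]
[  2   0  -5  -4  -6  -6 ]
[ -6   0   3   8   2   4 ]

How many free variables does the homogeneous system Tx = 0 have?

Row reduce to echelon form.
R2 ← R2 − (4)·R1: [0, 4, 14, 4, 20, 18]
R3 ← R3 − (4)·R1: [0, 6, 21, 6, 30, 27]
R4 ← R4 + (2)·R1: [0, -2, -13, -4, -18, -16]
R5 ← R5 − (6)·R1: [0, 6, 27, 8, 38, 34]
R3 ← R3 − (3/2)·R2: [0, 0, 0, 0, 0, 0]
R4 ← R4 + (1/2)·R2: [0, 0, -6, -2, -8, -7]
R5 ← R5 − (3/2)·R2: [0, 0, 6, 2, 8, 7]
Swap R3 ↔ R4
R5 ← R5 + R3: [0, 0, 0, 0, 0, 0]
3 nonzero rows, so rank(T) = 3.
T has 6 columns; by rank–nullity, nullity = 6 − 3 = 3.

3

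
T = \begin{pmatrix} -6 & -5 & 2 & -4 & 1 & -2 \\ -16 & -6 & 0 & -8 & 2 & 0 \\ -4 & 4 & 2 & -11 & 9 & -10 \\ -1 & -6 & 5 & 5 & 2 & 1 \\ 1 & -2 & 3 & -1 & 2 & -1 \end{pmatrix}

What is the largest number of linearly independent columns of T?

5

Row reduce to echelon form.
R2 ← R2 − (8/3)·R1: [0, 22/3, -16/3, 8/3, -2/3, 16/3]
R3 ← R3 − (2/3)·R1: [0, 22/3, 2/3, -25/3, 25/3, -26/3]
R4 ← R4 − (1/6)·R1: [0, -31/6, 14/3, 17/3, 11/6, 4/3]
R5 ← R5 + (1/6)·R1: [0, -17/6, 10/3, -5/3, 13/6, -4/3]
R3 ← R3 − R2: [0, 0, 6, -11, 9, -14]
R4 ← R4 + (31/44)·R2: [0, 0, 10/11, 83/11, 15/11, 56/11]
R5 ← R5 + (17/44)·R2: [0, 0, 14/11, -7/11, 21/11, 8/11]
R4 ← R4 − (5/33)·R3: [0, 0, 0, 304/33, 0, 238/33]
R5 ← R5 − (7/33)·R3: [0, 0, 0, 56/33, 0, 122/33]
R5 ← R5 − (7/38)·R4: [0, 0, 0, 0, 0, 45/19]
Echelon form has 5 nonzero rows, so rank(T) = 5.
The rank gives the maximum number of linearly independent columns: 5.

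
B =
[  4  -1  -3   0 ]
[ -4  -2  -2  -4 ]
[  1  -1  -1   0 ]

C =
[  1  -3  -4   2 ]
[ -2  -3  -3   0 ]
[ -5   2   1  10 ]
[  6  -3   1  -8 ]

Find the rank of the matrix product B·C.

First compute BC:
[[ 21, -15, -16, -22],
 [-14,  26,  16,   4],
 [  8,  -2,  -2,  -8]]
Now row reduce the product.
R2 ← R2 + (2/3)·R1: [0, 16, 16/3, -32/3]
R3 ← R3 − (8/21)·R1: [0, 26/7, 86/21, 8/21]
R3 ← R3 − (13/56)·R2: [0, 0, 20/7, 20/7]
3 nonzero rows, so rank(BC) = 3.

3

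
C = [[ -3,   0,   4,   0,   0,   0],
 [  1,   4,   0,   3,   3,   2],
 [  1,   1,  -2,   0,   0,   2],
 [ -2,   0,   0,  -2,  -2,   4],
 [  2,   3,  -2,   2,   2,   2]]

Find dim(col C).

Row reduce to echelon form.
R2 ← R2 + (1/3)·R1: [0, 4, 4/3, 3, 3, 2]
R3 ← R3 + (1/3)·R1: [0, 1, -2/3, 0, 0, 2]
R4 ← R4 − (2/3)·R1: [0, 0, -8/3, -2, -2, 4]
R5 ← R5 + (2/3)·R1: [0, 3, 2/3, 2, 2, 2]
R3 ← R3 − (1/4)·R2: [0, 0, -1, -3/4, -3/4, 3/2]
R5 ← R5 − (3/4)·R2: [0, 0, -1/3, -1/4, -1/4, 1/2]
R4 ← R4 − (8/3)·R3: [0, 0, 0, 0, 0, 0]
R5 ← R5 − (1/3)·R3: [0, 0, 0, 0, 0, 0]
Echelon form has 3 nonzero rows, so rank(C) = 3.
The column space has dimension equal to the rank: 3.

3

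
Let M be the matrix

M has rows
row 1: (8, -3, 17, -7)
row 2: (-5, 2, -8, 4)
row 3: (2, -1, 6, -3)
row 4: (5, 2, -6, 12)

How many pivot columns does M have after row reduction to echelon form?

3

Row reduce to echelon form.
R2 ← R2 + (5/8)·R1: [0, 1/8, 21/8, -3/8]
R3 ← R3 − (1/4)·R1: [0, -1/4, 7/4, -5/4]
R4 ← R4 − (5/8)·R1: [0, 31/8, -133/8, 131/8]
R3 ← R3 + (2)·R2: [0, 0, 7, -2]
R4 ← R4 − (31)·R2: [0, 0, -98, 28]
R4 ← R4 + (14)·R3: [0, 0, 0, 0]
Echelon form has 3 nonzero rows, so rank(M) = 3.
Each nonzero row contributes one pivot column: 3 pivot columns.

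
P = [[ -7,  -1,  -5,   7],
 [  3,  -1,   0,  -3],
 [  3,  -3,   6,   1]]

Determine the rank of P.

Row reduce to echelon form.
R2 ← R2 + (3/7)·R1: [0, -10/7, -15/7, 0]
R3 ← R3 + (3/7)·R1: [0, -24/7, 27/7, 4]
R3 ← R3 − (12/5)·R2: [0, 0, 9, 4]
Echelon form has 3 nonzero rows, so rank(P) = 3.

3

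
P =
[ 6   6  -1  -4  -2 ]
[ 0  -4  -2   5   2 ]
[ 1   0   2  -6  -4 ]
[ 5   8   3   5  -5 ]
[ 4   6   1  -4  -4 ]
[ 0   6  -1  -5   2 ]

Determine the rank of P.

Row reduce to echelon form.
R3 ← R3 − (1/6)·R1: [0, -1, 13/6, -16/3, -11/3]
R4 ← R4 − (5/6)·R1: [0, 3, 23/6, 25/3, -10/3]
R5 ← R5 − (2/3)·R1: [0, 2, 5/3, -4/3, -8/3]
R3 ← R3 − (1/4)·R2: [0, 0, 8/3, -79/12, -25/6]
R4 ← R4 + (3/4)·R2: [0, 0, 7/3, 145/12, -11/6]
R5 ← R5 + (1/2)·R2: [0, 0, 2/3, 7/6, -5/3]
R6 ← R6 + (3/2)·R2: [0, 0, -4, 5/2, 5]
R4 ← R4 − (7/8)·R3: [0, 0, 0, 571/32, 29/16]
R5 ← R5 − (1/4)·R3: [0, 0, 0, 45/16, -5/8]
R6 ← R6 + (3/2)·R3: [0, 0, 0, -59/8, -5/4]
R5 ← R5 − (90/571)·R4: [0, 0, 0, 0, -520/571]
R6 ← R6 + (236/571)·R4: [0, 0, 0, 0, -286/571]
R6 ← R6 − (11/20)·R5: [0, 0, 0, 0, 0]
Echelon form has 5 nonzero rows, so rank(P) = 5.

5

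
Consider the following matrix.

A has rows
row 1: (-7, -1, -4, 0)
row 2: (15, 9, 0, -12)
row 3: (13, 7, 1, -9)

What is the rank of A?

Row reduce to echelon form.
R2 ← R2 + (15/7)·R1: [0, 48/7, -60/7, -12]
R3 ← R3 + (13/7)·R1: [0, 36/7, -45/7, -9]
R3 ← R3 − (3/4)·R2: [0, 0, 0, 0]
Echelon form has 2 nonzero rows, so rank(A) = 2.

2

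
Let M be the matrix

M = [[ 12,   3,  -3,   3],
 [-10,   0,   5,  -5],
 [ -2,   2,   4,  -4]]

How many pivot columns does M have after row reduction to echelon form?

Row reduce to echelon form.
R2 ← R2 + (5/6)·R1: [0, 5/2, 5/2, -5/2]
R3 ← R3 + (1/6)·R1: [0, 5/2, 7/2, -7/2]
R3 ← R3 − R2: [0, 0, 1, -1]
Echelon form has 3 nonzero rows, so rank(M) = 3.
Each nonzero row contributes one pivot column: 3 pivot columns.

3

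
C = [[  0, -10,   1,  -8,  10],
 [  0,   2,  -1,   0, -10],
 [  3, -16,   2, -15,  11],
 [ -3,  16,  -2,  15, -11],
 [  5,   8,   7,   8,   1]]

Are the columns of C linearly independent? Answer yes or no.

Row reduce C to echelon form.
Swap R1 ↔ R3
R4 ← R4 + R1: [0, 0, 0, 0, 0]
R5 ← R5 − (5/3)·R1: [0, 104/3, 11/3, 33, -52/3]
R3 ← R3 + (5)·R2: [0, 0, -4, -8, -40]
R5 ← R5 − (52/3)·R2: [0, 0, 21, 33, 156]
R5 ← R5 + (21/4)·R3: [0, 0, 0, -9, -54]
Swap R4 ↔ R5
4 pivots among 5 columns.
Only 4 < 5 pivot columns, so the columns are linearly dependent.

no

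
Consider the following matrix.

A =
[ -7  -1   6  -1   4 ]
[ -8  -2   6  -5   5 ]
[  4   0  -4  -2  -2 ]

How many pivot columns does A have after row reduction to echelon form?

Row reduce to echelon form.
R2 ← R2 − (8/7)·R1: [0, -6/7, -6/7, -27/7, 3/7]
R3 ← R3 + (4/7)·R1: [0, -4/7, -4/7, -18/7, 2/7]
R3 ← R3 − (2/3)·R2: [0, 0, 0, 0, 0]
Echelon form has 2 nonzero rows, so rank(A) = 2.
Each nonzero row contributes one pivot column: 2 pivot columns.

2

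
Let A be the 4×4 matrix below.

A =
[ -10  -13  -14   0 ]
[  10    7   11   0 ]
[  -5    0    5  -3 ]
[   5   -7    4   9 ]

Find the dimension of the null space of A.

Row reduce to echelon form.
R2 ← R2 + R1: [0, -6, -3, 0]
R3 ← R3 − (1/2)·R1: [0, 13/2, 12, -3]
R4 ← R4 + (1/2)·R1: [0, -27/2, -3, 9]
R3 ← R3 + (13/12)·R2: [0, 0, 35/4, -3]
R4 ← R4 − (9/4)·R2: [0, 0, 15/4, 9]
R4 ← R4 − (3/7)·R3: [0, 0, 0, 72/7]
4 nonzero rows, so rank(A) = 4.
A has 4 columns; by rank–nullity, nullity = 4 − 4 = 0.

0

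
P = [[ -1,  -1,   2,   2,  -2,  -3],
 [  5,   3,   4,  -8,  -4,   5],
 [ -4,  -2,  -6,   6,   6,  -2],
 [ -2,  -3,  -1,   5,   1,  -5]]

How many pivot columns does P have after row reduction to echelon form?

3

Row reduce to echelon form.
R2 ← R2 + (5)·R1: [0, -2, 14, 2, -14, -10]
R3 ← R3 − (4)·R1: [0, 2, -14, -2, 14, 10]
R4 ← R4 − (2)·R1: [0, -1, -5, 1, 5, 1]
R3 ← R3 + R2: [0, 0, 0, 0, 0, 0]
R4 ← R4 − (1/2)·R2: [0, 0, -12, 0, 12, 6]
Swap R3 ↔ R4
Echelon form has 3 nonzero rows, so rank(P) = 3.
Each nonzero row contributes one pivot column: 3 pivot columns.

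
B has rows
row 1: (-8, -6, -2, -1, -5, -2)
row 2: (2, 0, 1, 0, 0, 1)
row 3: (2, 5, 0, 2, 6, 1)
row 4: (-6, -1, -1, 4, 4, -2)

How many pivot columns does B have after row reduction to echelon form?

Row reduce to echelon form.
R2 ← R2 + (1/4)·R1: [0, -3/2, 1/2, -1/4, -5/4, 1/2]
R3 ← R3 + (1/4)·R1: [0, 7/2, -1/2, 7/4, 19/4, 1/2]
R4 ← R4 − (3/4)·R1: [0, 7/2, 1/2, 19/4, 31/4, -1/2]
R3 ← R3 + (7/3)·R2: [0, 0, 2/3, 7/6, 11/6, 5/3]
R4 ← R4 + (7/3)·R2: [0, 0, 5/3, 25/6, 29/6, 2/3]
R4 ← R4 − (5/2)·R3: [0, 0, 0, 5/4, 1/4, -7/2]
Echelon form has 4 nonzero rows, so rank(B) = 4.
Each nonzero row contributes one pivot column: 4 pivot columns.

4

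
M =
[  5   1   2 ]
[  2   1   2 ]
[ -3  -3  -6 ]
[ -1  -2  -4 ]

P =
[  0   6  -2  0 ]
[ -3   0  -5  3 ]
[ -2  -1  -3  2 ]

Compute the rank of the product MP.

First compute MP:
[[ -7,  28, -21,   7],
 [ -7,  10, -15,   7],
 [ 21, -12,  39, -21],
 [ 14,  -2,  24, -14]]
Now row reduce the product.
R2 ← R2 − R1: [0, -18, 6, 0]
R3 ← R3 + (3)·R1: [0, 72, -24, 0]
R4 ← R4 + (2)·R1: [0, 54, -18, 0]
R3 ← R3 + (4)·R2: [0, 0, 0, 0]
R4 ← R4 + (3)·R2: [0, 0, 0, 0]
2 nonzero rows, so rank(MP) = 2.

2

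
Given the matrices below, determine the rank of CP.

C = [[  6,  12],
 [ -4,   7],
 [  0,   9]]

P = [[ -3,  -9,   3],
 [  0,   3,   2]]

First compute CP:
[[-18, -18,  42],
 [ 12,  57,   2],
 [  0,  27,  18]]
Now row reduce the product.
R2 ← R2 + (2/3)·R1: [0, 45, 30]
R3 ← R3 − (3/5)·R2: [0, 0, 0]
2 nonzero rows, so rank(CP) = 2.

2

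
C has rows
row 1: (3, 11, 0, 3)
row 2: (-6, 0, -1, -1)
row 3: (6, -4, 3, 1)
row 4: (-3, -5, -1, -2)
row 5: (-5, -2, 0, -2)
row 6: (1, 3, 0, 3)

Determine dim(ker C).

0

Row reduce to echelon form.
R2 ← R2 + (2)·R1: [0, 22, -1, 5]
R3 ← R3 − (2)·R1: [0, -26, 3, -5]
R4 ← R4 + R1: [0, 6, -1, 1]
R5 ← R5 + (5/3)·R1: [0, 49/3, 0, 3]
R6 ← R6 − (1/3)·R1: [0, -2/3, 0, 2]
R3 ← R3 + (13/11)·R2: [0, 0, 20/11, 10/11]
R4 ← R4 − (3/11)·R2: [0, 0, -8/11, -4/11]
R5 ← R5 − (49/66)·R2: [0, 0, 49/66, -47/66]
R6 ← R6 + (1/33)·R2: [0, 0, -1/33, 71/33]
R4 ← R4 + (2/5)·R3: [0, 0, 0, 0]
R5 ← R5 − (49/120)·R3: [0, 0, 0, -13/12]
R6 ← R6 + (1/60)·R3: [0, 0, 0, 13/6]
Swap R4 ↔ R5
R6 ← R6 + (2)·R4: [0, 0, 0, 0]
4 nonzero rows, so rank(C) = 4.
C has 4 columns; by rank–nullity, nullity = 4 − 4 = 0.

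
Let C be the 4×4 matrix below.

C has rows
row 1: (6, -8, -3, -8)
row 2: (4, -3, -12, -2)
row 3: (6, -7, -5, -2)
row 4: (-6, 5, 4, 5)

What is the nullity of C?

Row reduce to echelon form.
R2 ← R2 − (2/3)·R1: [0, 7/3, -10, 10/3]
R3 ← R3 − R1: [0, 1, -2, 6]
R4 ← R4 + R1: [0, -3, 1, -3]
R3 ← R3 − (3/7)·R2: [0, 0, 16/7, 32/7]
R4 ← R4 + (9/7)·R2: [0, 0, -83/7, 9/7]
R4 ← R4 + (83/16)·R3: [0, 0, 0, 25]
4 nonzero rows, so rank(C) = 4.
C has 4 columns; by rank–nullity, nullity = 4 − 4 = 0.

0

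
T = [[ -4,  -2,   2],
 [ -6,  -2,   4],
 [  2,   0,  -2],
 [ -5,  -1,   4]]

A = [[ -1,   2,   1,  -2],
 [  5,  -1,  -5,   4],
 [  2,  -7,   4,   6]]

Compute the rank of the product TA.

2

First compute TA:
[[ -2, -20,  14,  12],
 [  4, -38,  20,  28],
 [ -6,  18,  -6, -16],
 [  8, -37,  16,  30]]
Now row reduce the product.
R2 ← R2 + (2)·R1: [0, -78, 48, 52]
R3 ← R3 − (3)·R1: [0, 78, -48, -52]
R4 ← R4 + (4)·R1: [0, -117, 72, 78]
R3 ← R3 + R2: [0, 0, 0, 0]
R4 ← R4 − (3/2)·R2: [0, 0, 0, 0]
2 nonzero rows, so rank(TA) = 2.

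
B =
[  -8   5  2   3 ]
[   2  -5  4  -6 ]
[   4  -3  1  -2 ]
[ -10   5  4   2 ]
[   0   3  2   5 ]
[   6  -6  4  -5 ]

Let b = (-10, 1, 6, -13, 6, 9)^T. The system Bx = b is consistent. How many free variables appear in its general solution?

Row reduce the augmented matrix [B | b].
R2 ← R2 + (1/4)·R1: [0, -15/4, 9/2, -21/4, -3/2]
R3 ← R3 + (1/2)·R1: [0, -1/2, 2, -1/2, 1]
R4 ← R4 − (5/4)·R1: [0, -5/4, 3/2, -7/4, -1/2]
R6 ← R6 + (3/4)·R1: [0, -9/4, 11/2, -11/4, 3/2]
R3 ← R3 − (2/15)·R2: [0, 0, 7/5, 1/5, 6/5]
R4 ← R4 − (1/3)·R2: [0, 0, 0, 0, 0]
R5 ← R5 + (4/5)·R2: [0, 0, 28/5, 4/5, 24/5]
R6 ← R6 − (3/5)·R2: [0, 0, 14/5, 2/5, 12/5]
R5 ← R5 − (4)·R3: [0, 0, 0, 0, 0]
R6 ← R6 − (2)·R3: [0, 0, 0, 0, 0]
The echelon form has 3 nonzero rows, and every pivot lies in the first 4 columns, so rank(B) = rank([B|b]) = 3.
The system is consistent.
Free variables = (unknowns) − (rank) = 4 − 3 = 1.

1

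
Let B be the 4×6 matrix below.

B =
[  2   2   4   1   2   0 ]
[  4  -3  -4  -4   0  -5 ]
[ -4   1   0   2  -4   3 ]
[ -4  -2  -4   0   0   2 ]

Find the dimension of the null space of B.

3

Row reduce to echelon form.
R2 ← R2 − (2)·R1: [0, -7, -12, -6, -4, -5]
R3 ← R3 + (2)·R1: [0, 5, 8, 4, 0, 3]
R4 ← R4 + (2)·R1: [0, 2, 4, 2, 4, 2]
R3 ← R3 + (5/7)·R2: [0, 0, -4/7, -2/7, -20/7, -4/7]
R4 ← R4 + (2/7)·R2: [0, 0, 4/7, 2/7, 20/7, 4/7]
R4 ← R4 + R3: [0, 0, 0, 0, 0, 0]
3 nonzero rows, so rank(B) = 3.
B has 6 columns; by rank–nullity, nullity = 6 − 3 = 3.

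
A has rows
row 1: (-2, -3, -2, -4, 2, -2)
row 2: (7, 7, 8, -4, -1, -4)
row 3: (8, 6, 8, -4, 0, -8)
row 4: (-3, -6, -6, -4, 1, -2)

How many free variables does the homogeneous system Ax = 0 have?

Row reduce to echelon form.
R2 ← R2 + (7/2)·R1: [0, -7/2, 1, -18, 6, -11]
R3 ← R3 + (4)·R1: [0, -6, 0, -20, 8, -16]
R4 ← R4 − (3/2)·R1: [0, -3/2, -3, 2, -2, 1]
R3 ← R3 − (12/7)·R2: [0, 0, -12/7, 76/7, -16/7, 20/7]
R4 ← R4 − (3/7)·R2: [0, 0, -24/7, 68/7, -32/7, 40/7]
R4 ← R4 − (2)·R3: [0, 0, 0, -12, 0, 0]
4 nonzero rows, so rank(A) = 4.
A has 6 columns; by rank–nullity, nullity = 6 − 4 = 2.

2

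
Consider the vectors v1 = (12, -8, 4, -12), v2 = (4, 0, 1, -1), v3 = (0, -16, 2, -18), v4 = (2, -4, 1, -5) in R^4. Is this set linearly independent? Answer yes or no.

no

Form the matrix with these vectors as rows and row reduce.
R2 ← R2 − (1/3)·R1: [0, 8/3, -1/3, 3]
R4 ← R4 − (1/6)·R1: [0, -8/3, 1/3, -3]
R3 ← R3 + (6)·R2: [0, 0, 0, 0]
R4 ← R4 + R2: [0, 0, 0, 0]
2 nonzero rows, so the 4 vectors span a space of dimension 2.
Since 2 < 4, the vectors are linearly dependent.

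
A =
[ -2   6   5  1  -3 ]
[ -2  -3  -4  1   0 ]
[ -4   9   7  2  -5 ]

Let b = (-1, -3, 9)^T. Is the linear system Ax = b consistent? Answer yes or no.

no

Row reduce the augmented matrix [A | b].
R2 ← R2 − R1: [0, -9, -9, 0, 3, -2]
R3 ← R3 − (2)·R1: [0, -3, -3, 0, 1, 11]
R3 ← R3 − (1/3)·R2: [0, 0, 0, 0, 0, 35/3]
The echelon form has 3 nonzero rows; the last pivot sits in the augmented column, so rank(A) = 2 but rank([A|b]) = 3.
Since the ranks differ, the system is inconsistent.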